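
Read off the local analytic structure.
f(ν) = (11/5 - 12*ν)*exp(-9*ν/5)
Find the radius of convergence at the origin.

The factor exp(-9*ν/5) is entire and contributes no finite singular point.
The polynomial part has no poles.
No finite singular points: the Taylor series at 0 converges everywhere.

The radius of convergence is infinite.


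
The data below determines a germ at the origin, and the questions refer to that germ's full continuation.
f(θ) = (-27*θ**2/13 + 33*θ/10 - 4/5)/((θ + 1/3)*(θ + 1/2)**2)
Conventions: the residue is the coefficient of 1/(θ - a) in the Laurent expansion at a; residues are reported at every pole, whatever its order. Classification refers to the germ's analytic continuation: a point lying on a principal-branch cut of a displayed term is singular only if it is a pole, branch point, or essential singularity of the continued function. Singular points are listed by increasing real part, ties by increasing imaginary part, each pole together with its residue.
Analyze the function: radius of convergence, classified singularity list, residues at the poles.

Denominator factor (θ + 1/3): pole of order 1 at -1/3, modulus 1/3.
Denominator factor (θ + 1/2)^2: pole of order 2 at -1/2, modulus 1/2.
The radius of convergence is the smallest modulus among the singular points: 1/3.
At the order-2 pole -1/2 set g(θ) = (θ - (-1/2))^2*f(θ) = (-27*θ**2/13 + 33*θ/10 - 4/5)/(θ + 1/3).
Order-2 pole: residue = g'(a); g'(-1/2) = 4851/65, so the residue is 4851/65.
At the order-1 pole -1/3 set g(θ) = (θ - (-1/3))*f(θ) = (-27*θ**2/13 + 33*θ/10 - 4/5)/(θ + 1/2)**2.
Simple pole: residue = g(a) at a = -1/3, which is -4986/65.
List the singular points by increasing real part (a conjugate pair: the negative imaginary part first).

Radius of convergence at 0: 1/3.
At -1/2: a pole of order 2; residue 4851/65.
At -1/3: a pole of order 1; residue -4986/65.


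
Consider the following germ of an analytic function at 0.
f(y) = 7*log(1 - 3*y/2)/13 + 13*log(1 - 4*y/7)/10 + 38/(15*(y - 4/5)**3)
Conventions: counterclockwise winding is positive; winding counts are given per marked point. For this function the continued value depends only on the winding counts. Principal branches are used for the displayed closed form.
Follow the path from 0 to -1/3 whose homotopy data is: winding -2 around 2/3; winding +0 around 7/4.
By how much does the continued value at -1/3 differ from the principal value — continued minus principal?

Continued minus principal equals -(28/13)*pi*i.

The rational part is single-valued and drops out of the difference; each branch term changes only by its own monodromy.
(7/13)*log(1 - y/(2/3)): each positive loop around 2/3 adds 2*pi*i to the log, so winding -2 contributes (7/13)*(-2)*2*pi*i = -(28/13)*pi*i.
(13/10)*log(1 - y/(7/4)): winding 0 around 7/4, so this term returns to its principal value, contribution 0.
Summing the contributions at y = -1/3 gives -(28/13)*pi*i.


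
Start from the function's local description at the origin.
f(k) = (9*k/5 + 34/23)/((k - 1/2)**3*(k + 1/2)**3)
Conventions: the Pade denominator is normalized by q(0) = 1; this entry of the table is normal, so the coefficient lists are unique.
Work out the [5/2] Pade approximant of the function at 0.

The Pade approximant has numerator coefficients [-2176/23, -576/5, -34816/69, -3072/5, -34816/23, -9216/5]; denominator coefficients [1, 0, -20/3].

Taylor coefficients needed (expand at 0): a_0 = -2176/23, a_1 = -576/5, a_2 = -26112/23, a_3 = -6912/5, a_4 = -208896/23, a_5 = -55296/5, a_6 = -1392640/23, a_7 = -73728.
Write the denominator as Q(k) = 1 + q1*k + q2*k^2. Requiring Q*f - P = O(k^8) with deg P <= 5 kills the coefficients of k^6..k^7 in Q*f:
  k^6: a_6 + q1*a_5 + q2*a_4 = 0, i.e. -1392640/23 + (-55296/5)*q1 + (-208896/23)*q2 = 0.
  k^7: a_7 + q1*a_6 + q2*a_5 = 0, i.e. -73728 + (-1392640/23)*q1 + (-55296/5)*q2 = 0.
Solving this linear system: q1 = 0, q2 = -20/3.
The numerator is Q*f truncated at degree 5: P0 = a_0 = -2176/23; P1 = a_1 + q1*a_0 = -576/5; P2 = a_2 + q1*a_1 + q2*a_0 = -34816/69; P3 = a_3 + q1*a_2 + q2*a_1 = -3072/5; P4 = a_4 + q1*a_3 + q2*a_2 = -34816/23; P5 = a_5 + q1*a_4 + q2*a_3 = -9216/5.


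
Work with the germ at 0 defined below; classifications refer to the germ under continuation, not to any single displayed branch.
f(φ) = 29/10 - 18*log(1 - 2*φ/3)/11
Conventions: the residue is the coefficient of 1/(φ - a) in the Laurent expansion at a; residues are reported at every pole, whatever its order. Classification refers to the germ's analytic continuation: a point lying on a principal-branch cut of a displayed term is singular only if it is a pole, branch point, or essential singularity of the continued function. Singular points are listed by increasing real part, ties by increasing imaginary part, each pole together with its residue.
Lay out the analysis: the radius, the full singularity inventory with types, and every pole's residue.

Branch term (-18/11)*log(1 - φ/(3/2)): its argument vanishes at φ = 3/2, a logarithmic branch point, modulus 3/2.
The radius of convergence is the smallest modulus among the singular points: 3/2.

Radius of convergence at 0: 3/2.
At 3/2: a logarithmic branch point.


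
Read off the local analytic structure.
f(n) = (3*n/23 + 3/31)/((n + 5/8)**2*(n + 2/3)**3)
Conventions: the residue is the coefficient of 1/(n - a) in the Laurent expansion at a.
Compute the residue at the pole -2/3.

The residue is 414720/31.

At the order-3 pole -2/3 set g(n) = (n - (-2/3))^3*f(n) = (3*n/23 + 3/31)/(n + 5/8)**2.
Order-3 pole: residue = g''(a)/2; g''(-2/3) = 829440/31, so the residue is 414720/31.


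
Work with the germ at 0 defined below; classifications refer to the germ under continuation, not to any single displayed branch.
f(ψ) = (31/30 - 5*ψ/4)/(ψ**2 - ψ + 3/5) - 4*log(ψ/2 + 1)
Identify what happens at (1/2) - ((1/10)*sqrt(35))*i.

The point is a pole of order 1.

The denominator factor ψ**2 - ψ + 3/5 vanishes at (1/2) - ((1/10)*sqrt(35))*i and appears to the power 1; the numerator there equals (49/120) + ((1/8)*sqrt(35))*i, nonzero, and no other factor vanishes.
The branch terms are analytic at this point.
Hence a pole whose order is the multiplicity, 1.


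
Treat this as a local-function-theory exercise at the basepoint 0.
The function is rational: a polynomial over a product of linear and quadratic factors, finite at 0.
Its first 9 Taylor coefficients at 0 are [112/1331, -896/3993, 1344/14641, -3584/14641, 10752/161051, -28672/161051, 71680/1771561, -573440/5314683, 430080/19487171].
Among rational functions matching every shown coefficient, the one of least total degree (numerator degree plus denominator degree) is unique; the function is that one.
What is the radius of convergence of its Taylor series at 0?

The radius of convergence is (1/2)*sqrt(11).

No rational of total degree below 7 reproduces all 9 coefficients; solving the [1/6] Pade equations on them gives f(δ) = (14*δ/3 - 7/4)/(δ**2 - 11/4)**3, whose expansion matches every shown term.
Denominator factor (δ**2 - 11/4)^3: discriminant 11, real irrational roots (1/2)*sqrt(11) and -(1/2)*sqrt(11); poles of order 3, moduli (1/2)*sqrt(11) and (1/2)*sqrt(11).
The radius of convergence is the smallest modulus among the singular points: (1/2)*sqrt(11).


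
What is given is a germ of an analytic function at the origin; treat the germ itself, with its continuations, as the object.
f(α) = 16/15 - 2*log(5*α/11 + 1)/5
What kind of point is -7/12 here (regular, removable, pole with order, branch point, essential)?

The point is a regular point.

There is no denominator, hence no pole anywhere.
Branch term log(1 - α/(-11/5)): argument at -7/12 is 97/132, nonzero, so -7/12 is not its branch point (a point on a principal cut is still regular for the continued germ).
So the germ continues analytically to -7/12.


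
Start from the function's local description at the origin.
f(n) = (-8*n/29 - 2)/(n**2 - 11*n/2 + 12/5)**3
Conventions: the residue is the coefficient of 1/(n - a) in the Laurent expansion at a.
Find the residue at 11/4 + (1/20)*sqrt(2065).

The residue is -(384000/2042904913)*sqrt(2065).

The factor n**2 - 11*n/2 + 12/5 splits as (n - a)(n - a') with a = 11/4 + (1/20)*sqrt(2065), a' = 11/4 - (1/20)*sqrt(2065). At the order-3 pole a set g(n) = (n - a)^3*f(n) = [-8*n/29 - 2] / (n - a')^3.
Order-3 pole: residue = g''(a)/2; g''(11/4 + (1/20)*sqrt(2065)) = -(768000/2042904913)*sqrt(2065), so the residue is -(384000/2042904913)*sqrt(2065).


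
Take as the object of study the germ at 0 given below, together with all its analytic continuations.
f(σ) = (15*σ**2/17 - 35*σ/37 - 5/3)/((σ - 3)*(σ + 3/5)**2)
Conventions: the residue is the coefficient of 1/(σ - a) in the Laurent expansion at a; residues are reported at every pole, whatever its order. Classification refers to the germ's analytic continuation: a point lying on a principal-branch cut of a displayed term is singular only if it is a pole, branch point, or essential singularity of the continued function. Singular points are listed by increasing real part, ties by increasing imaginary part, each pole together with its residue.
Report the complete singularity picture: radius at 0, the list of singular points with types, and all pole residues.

Denominator factor (σ - 3): pole of order 1 at 3, modulus 3.
Denominator factor (σ + 3/5)^2: pole of order 2 at -3/5, modulus 3/5.
The radius of convergence is the smallest modulus among the singular points: 3/5.
At the order-2 pole -3/5 set g(σ) = (σ - (-3/5))^2*f(σ) = (15*σ**2/17 - 35*σ/37 - 5/3)/(σ - 3).
Order-2 pole: residue = g'(a); g'(-3/5) = 377335/611388, so the residue is 377335/611388.
At the order-1 pole 3 set g(σ) = (σ - (3))*f(σ) = (15*σ**2/17 - 35*σ/37 - 5/3)/(σ + 3/5)**2.
Simple pole: residue = g(a) at a = 3, which is 162125/611388.
List the singular points by increasing real part (a conjugate pair: the negative imaginary part first).

Radius of convergence at 0: 3/5.
At -3/5: a pole of order 2; residue 377335/611388.
At 3: a pole of order 1; residue 162125/611388.


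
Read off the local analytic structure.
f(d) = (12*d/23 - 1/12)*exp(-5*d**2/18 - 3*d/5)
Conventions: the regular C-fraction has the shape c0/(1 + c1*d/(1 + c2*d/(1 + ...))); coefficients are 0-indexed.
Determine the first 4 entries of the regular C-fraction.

The regular C-fraction coefficients are [-1/12, 789/115, -5167207/816615, 11384647571/183461684535].

Taylor coefficients (expand at 0): a_0 = -1/12, a_1 = 263/460, a_2 = -9467/31050, a_3 = -6407/103500.
c0 = a_0 = -1/12. Peel one level at a time: if S = 1 + c*d/S' with S'(0) = 1, then c is the d-coefficient of S and S' = c*d/(S - 1).
S_1 = c0/f = 1 + (789/115)*d + (5167207/119025)*d^2 + ...; c1 = 789/115.
S_2 = c1*d/(S_1 - 1) = 1 + (-5167207/816615)*d + (494984677/1260605025)*d^2 + ...; c2 = -5167207/816615.
S_3 = c2*d/(S_2 - 1) = 1 + (11384647571/183461684535)*d + ...; c3 = 11384647571/183461684535.


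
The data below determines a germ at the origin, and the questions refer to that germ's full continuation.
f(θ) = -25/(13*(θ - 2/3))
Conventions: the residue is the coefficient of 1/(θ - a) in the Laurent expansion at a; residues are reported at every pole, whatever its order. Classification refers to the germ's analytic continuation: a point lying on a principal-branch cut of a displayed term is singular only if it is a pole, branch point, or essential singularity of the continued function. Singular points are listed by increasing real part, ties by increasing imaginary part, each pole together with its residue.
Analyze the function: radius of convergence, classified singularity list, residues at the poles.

Radius of convergence at 0: 2/3.
At 2/3: a pole of order 1; residue -25/13.

Denominator factor (θ - 2/3): pole of order 1 at 2/3, modulus 2/3.
The radius of convergence is the smallest modulus among the singular points: 2/3.
At the order-1 pole 2/3 set g(θ) = (θ - (2/3))*f(θ) = -25/13.
Simple pole: residue = g(a) at a = 2/3, which is -25/13.


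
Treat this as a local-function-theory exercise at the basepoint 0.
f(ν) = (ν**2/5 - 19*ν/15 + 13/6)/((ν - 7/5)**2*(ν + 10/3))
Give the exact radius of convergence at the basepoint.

The radius of convergence is 7/5.

Denominator factor (ν - 7/5)^2: pole of order 2 at 7/5, modulus 7/5.
Denominator factor (ν + 10/3): pole of order 1 at -10/3, modulus 10/3.
The radius of convergence is the smallest modulus among the singular points: 7/5.


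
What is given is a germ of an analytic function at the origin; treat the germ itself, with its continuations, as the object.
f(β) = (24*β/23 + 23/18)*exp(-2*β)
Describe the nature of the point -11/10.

There is no denominator, hence no pole anywhere.
The factor exp(-2*β) is entire.
So the germ continues analytically to -11/10.

The point is a regular point.


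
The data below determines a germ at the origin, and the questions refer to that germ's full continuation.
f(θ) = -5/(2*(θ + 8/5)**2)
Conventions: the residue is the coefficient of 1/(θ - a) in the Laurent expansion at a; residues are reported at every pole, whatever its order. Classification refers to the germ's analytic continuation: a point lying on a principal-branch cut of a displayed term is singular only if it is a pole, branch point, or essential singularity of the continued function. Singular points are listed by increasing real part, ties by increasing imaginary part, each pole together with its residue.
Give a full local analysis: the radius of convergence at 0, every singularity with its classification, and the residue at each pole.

Denominator factor (θ + 8/5)^2: pole of order 2 at -8/5, modulus 8/5.
The radius of convergence is the smallest modulus among the singular points: 8/5.
At the order-2 pole -8/5 set g(θ) = (θ - (-8/5))^2*f(θ) = -5/2.
Order-2 pole: residue = g'(a); g'(-8/5) = 0, so the residue is 0.

Radius of convergence at 0: 8/5.
At -8/5: a pole of order 2; residue 0.


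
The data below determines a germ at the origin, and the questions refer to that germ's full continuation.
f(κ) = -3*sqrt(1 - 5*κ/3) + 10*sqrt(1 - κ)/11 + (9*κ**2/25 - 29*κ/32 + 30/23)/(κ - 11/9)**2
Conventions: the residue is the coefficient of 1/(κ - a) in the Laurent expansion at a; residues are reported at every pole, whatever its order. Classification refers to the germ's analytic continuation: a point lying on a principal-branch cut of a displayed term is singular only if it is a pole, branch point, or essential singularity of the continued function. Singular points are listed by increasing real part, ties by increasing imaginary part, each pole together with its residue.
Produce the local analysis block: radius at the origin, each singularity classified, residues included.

Radius of convergence at 0: 3/5.
At 3/5: an algebraic (square-root) branch point.
At 1: an algebraic (square-root) branch point.
At 11/9: a pole of order 2; residue -21/800.

Denominator factor (κ - 11/9)^2: pole of order 2 at 11/9, modulus 11/9.
Branch term (10/11)*sqrt(1 - κ/(1)): its argument vanishes at κ = 1, a square-root branch point, modulus 1.
Branch term (-3)*sqrt(1 - κ/(3/5)): its argument vanishes at κ = 3/5, a square-root branch point, modulus 3/5.
The radius of convergence is the smallest modulus among the singular points: 3/5.
The branch terms are analytic at 11/9 and contribute nothing to the residue; only the rational part matters.
At the order-2 pole 11/9 set g(κ) = (κ - (11/9))^2*(rational part) = 9*κ**2/25 - 29*κ/32 + 30/23.
Order-2 pole: residue = g'(a); g'(11/9) = -21/800, so the residue is -21/800.
List the singular points by increasing real part (a conjugate pair: the negative imaginary part first).


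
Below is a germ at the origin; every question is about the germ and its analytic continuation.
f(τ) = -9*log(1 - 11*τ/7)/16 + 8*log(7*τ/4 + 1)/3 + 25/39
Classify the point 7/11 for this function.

The point is a logarithmic branch point.

The term (-9/16)*log(1 - τ/(7/11)) has argument 1 - 7/11/(7/11) = 0 at 7/11: a logarithmic (infinitely-sheeted) branch point; the remaining terms are analytic or single-valued there.


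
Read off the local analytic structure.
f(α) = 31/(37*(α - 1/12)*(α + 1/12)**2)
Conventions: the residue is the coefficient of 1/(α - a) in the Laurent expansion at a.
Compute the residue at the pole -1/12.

The residue is -1116/37.

At the order-2 pole -1/12 set g(α) = (α - (-1/12))^2*f(α) = 31/(37*(α - 1/12)).
Order-2 pole: residue = g'(a); g'(-1/12) = -1116/37, so the residue is -1116/37.


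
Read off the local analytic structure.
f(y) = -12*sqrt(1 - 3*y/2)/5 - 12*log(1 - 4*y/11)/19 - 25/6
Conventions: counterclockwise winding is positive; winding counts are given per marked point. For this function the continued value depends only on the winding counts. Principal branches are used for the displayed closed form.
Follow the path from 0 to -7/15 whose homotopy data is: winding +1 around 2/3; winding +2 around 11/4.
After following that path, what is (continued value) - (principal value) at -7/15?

Continued minus principal equals ((12/25)*sqrt(170)) - ((48/19)*pi)*i.

The rational part is single-valued and drops out of the difference; each branch term changes only by its own monodromy.
(-12/19)*log(1 - y/(11/4)): each positive loop around 11/4 adds 2*pi*i to the log, so winding +2 contributes (-12/19)*(2)*2*pi*i = -(48/19)*pi*i.
(-12/5)*sqrt(1 - y/(2/3)): winding +1 is odd, the square root flips sign, contributing -2*(-12/5)*sqrt(1 - (-7/15)/(2/3)) = -2*(-12/5)*sqrt(17/10) = (12/25)*sqrt(170).
Summing the contributions at y = -7/15 gives ((12/25)*sqrt(170)) - ((48/19)*pi)*i.


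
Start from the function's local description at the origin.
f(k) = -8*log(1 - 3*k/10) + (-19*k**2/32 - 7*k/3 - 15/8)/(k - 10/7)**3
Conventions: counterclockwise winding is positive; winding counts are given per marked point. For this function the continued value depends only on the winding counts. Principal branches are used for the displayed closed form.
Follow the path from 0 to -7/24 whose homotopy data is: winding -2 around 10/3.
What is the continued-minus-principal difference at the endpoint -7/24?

Continued minus principal equals (32)*pi*i.

The rational part is single-valued and drops out of the difference; each branch term changes only by its own monodromy.
(-8)*log(1 - k/(10/3)): each positive loop around 10/3 adds 2*pi*i to the log, so winding -2 contributes (-8)*(-2)*2*pi*i = (32)*pi*i.
Summing the contributions at k = -7/24 gives (32)*pi*i.


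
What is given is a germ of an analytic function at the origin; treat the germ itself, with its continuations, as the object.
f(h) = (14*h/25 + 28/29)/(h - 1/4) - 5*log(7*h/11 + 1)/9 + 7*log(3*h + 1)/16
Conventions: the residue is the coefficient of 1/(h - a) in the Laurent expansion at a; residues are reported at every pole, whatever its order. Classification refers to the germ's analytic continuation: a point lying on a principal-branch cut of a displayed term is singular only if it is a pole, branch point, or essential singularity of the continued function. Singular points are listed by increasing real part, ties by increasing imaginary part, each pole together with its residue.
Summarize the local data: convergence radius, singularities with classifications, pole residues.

Radius of convergence at 0: 1/4.
At -11/7: a logarithmic branch point.
At -1/3: a logarithmic branch point.
At 1/4: a pole of order 1; residue 1603/1450.

Denominator factor (h - 1/4): pole of order 1 at 1/4, modulus 1/4.
Branch term (-5/9)*log(1 - h/(-11/7)): its argument vanishes at h = -11/7, a logarithmic branch point, modulus 11/7.
Branch term (7/16)*log(1 - h/(-1/3)): its argument vanishes at h = -1/3, a logarithmic branch point, modulus 1/3.
The radius of convergence is the smallest modulus among the singular points: 1/4.
The branch terms are analytic at 1/4 and contribute nothing to the residue; only the rational part matters.
At the order-1 pole 1/4 set g(h) = (h - (1/4))*(rational part) = 14*h/25 + 28/29.
Simple pole: residue = g(a) at a = 1/4, which is 1603/1450.
List the singular points by increasing real part (a conjugate pair: the negative imaginary part first).


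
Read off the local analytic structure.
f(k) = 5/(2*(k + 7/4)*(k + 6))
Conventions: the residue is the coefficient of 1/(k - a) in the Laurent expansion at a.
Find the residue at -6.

The residue is -10/17.

At the order-1 pole -6 set g(k) = (k - (-6))*f(k) = 5/(2*(k + 7/4)).
Simple pole: residue = g(a) at a = -6, which is -10/17.


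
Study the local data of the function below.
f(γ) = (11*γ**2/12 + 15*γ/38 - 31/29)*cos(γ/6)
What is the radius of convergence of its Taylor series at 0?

The factor cos(γ/6) is entire and contributes no finite singular point.
The polynomial part has no poles.
No finite singular points: the Taylor series at 0 converges everywhere.

The radius of convergence is infinite.


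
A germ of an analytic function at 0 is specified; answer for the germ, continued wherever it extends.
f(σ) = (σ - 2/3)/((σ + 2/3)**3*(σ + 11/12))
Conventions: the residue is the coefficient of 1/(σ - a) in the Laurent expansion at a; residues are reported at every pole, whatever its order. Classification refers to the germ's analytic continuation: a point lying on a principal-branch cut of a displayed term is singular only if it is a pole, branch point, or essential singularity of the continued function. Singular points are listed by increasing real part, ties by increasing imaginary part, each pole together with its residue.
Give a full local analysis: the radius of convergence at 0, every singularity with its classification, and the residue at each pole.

Radius of convergence at 0: 2/3.
At -11/12: a pole of order 1; residue 304/3.
At -2/3: a pole of order 3; residue -304/3.

Denominator factor (σ + 11/12): pole of order 1 at -11/12, modulus 11/12.
Denominator factor (σ + 2/3)^3: pole of order 3 at -2/3, modulus 2/3.
The radius of convergence is the smallest modulus among the singular points: 2/3.
At the order-1 pole -11/12 set g(σ) = (σ - (-11/12))*f(σ) = (σ - 2/3)/(σ + 2/3)**3.
Simple pole: residue = g(a) at a = -11/12, which is 304/3.
At the order-3 pole -2/3 set g(σ) = (σ - (-2/3))^3*f(σ) = (σ - 2/3)/(σ + 11/12).
Order-3 pole: residue = g''(a)/2; g''(-2/3) = -608/3, so the residue is -304/3.
List the singular points by increasing real part (a conjugate pair: the negative imaginary part first).


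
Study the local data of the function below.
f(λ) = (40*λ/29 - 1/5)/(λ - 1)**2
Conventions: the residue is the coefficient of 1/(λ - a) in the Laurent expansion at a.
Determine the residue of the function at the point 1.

The residue is 40/29.

At the order-2 pole 1 set g(λ) = (λ - (1))^2*f(λ) = 40*λ/29 - 1/5.
Order-2 pole: residue = g'(a); g'(1) = 40/29, so the residue is 40/29.


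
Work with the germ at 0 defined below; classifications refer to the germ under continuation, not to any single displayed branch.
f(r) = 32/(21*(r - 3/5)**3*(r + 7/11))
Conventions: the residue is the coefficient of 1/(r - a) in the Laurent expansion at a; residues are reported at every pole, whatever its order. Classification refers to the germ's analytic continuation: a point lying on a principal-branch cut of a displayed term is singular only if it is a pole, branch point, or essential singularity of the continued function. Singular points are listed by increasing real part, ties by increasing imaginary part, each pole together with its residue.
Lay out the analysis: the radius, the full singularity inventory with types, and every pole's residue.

Radius of convergence at 0: 3/5.
At -7/11: a pole of order 1; residue -166375/206346.
At 3/5: a pole of order 3; residue 166375/206346.

Denominator factor (r - 3/5)^3: pole of order 3 at 3/5, modulus 3/5.
Denominator factor (r + 7/11): pole of order 1 at -7/11, modulus 7/11.
The radius of convergence is the smallest modulus among the singular points: 3/5.
At the order-1 pole -7/11 set g(r) = (r - (-7/11))*f(r) = 32/(21*(r - 3/5)**3).
Simple pole: residue = g(a) at a = -7/11, which is -166375/206346.
At the order-3 pole 3/5 set g(r) = (r - (3/5))^3*f(r) = 32/(21*(r + 7/11)).
Order-3 pole: residue = g''(a)/2; g''(3/5) = 166375/103173, so the residue is 166375/206346.
List the singular points by increasing real part (a conjugate pair: the negative imaginary part first).


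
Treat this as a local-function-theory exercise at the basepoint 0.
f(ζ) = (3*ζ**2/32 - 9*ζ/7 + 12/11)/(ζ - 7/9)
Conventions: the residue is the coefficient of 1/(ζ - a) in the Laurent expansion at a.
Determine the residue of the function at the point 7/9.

At the order-1 pole 7/9 set g(ζ) = (ζ - (7/9))*f(ζ) = 3*ζ**2/32 - 9*ζ/7 + 12/11.
Simple pole: residue = g(a) at a = 7/9, which is 1403/9504.

The residue is 1403/9504.


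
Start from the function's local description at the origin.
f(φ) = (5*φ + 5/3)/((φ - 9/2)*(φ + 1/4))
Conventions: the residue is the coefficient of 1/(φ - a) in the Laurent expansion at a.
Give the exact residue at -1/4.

At the order-1 pole -1/4 set g(φ) = (φ - (-1/4))*f(φ) = (5*φ + 5/3)/(φ - 9/2).
Simple pole: residue = g(a) at a = -1/4, which is -5/57.

The residue is -5/57.


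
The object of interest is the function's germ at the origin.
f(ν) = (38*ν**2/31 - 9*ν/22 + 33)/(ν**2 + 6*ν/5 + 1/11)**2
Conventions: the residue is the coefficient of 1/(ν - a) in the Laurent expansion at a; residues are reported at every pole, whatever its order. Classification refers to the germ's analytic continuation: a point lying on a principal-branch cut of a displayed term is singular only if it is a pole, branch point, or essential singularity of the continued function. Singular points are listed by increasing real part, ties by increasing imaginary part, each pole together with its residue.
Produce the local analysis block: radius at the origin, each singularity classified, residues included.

Radius of convergence at 0: 3/5 - (1/55)*sqrt(814).
At -3/5 - (1/55)*sqrt(814): a pole of order 2; residue (2843675/1358048)*sqrt(814).
At -3/5 + (1/55)*sqrt(814): a pole of order 2; residue -(2843675/1358048)*sqrt(814).


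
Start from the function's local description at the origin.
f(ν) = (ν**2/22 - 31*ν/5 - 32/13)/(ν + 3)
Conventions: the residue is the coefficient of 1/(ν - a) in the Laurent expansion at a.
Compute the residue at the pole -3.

At the order-1 pole -3 set g(ν) = (ν - (-3))*f(ν) = ν**2/22 - 31*ν/5 - 32/13.
Simple pole: residue = g(a) at a = -3, which is 23663/1430.

The residue is 23663/1430.


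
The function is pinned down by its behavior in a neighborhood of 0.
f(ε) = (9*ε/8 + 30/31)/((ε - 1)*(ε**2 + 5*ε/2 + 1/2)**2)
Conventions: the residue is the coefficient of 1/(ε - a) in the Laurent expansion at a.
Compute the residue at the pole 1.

At the order-1 pole 1 set g(ε) = (ε - (1))*f(ε) = (9*ε/8 + 30/31)/(ε**2 + 5*ε/2 + 1/2)**2.
Simple pole: residue = g(a) at a = 1, which is 519/3968.

The residue is 519/3968.


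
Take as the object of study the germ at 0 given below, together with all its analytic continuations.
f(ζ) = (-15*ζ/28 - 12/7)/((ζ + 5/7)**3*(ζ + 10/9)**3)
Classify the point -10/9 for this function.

The denominator factor ζ + 10/9 vanishes at -10/9 and appears to the power 3; the numerator there equals -47/42, nonzero, and no other factor vanishes.
Hence a pole whose order is the multiplicity, 3.

The point is a pole of order 3.


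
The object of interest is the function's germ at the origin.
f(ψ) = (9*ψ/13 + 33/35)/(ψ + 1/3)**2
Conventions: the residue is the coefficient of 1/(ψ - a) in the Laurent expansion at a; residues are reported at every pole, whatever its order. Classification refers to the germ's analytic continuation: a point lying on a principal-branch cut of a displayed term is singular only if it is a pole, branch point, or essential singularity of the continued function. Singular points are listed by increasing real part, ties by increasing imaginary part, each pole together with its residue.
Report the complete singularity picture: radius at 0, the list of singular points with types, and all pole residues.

Radius of convergence at 0: 1/3.
At -1/3: a pole of order 2; residue 9/13.

Denominator factor (ψ + 1/3)^2: pole of order 2 at -1/3, modulus 1/3.
The radius of convergence is the smallest modulus among the singular points: 1/3.
At the order-2 pole -1/3 set g(ψ) = (ψ - (-1/3))^2*f(ψ) = 9*ψ/13 + 33/35.
Order-2 pole: residue = g'(a); g'(-1/3) = 9/13, so the residue is 9/13.


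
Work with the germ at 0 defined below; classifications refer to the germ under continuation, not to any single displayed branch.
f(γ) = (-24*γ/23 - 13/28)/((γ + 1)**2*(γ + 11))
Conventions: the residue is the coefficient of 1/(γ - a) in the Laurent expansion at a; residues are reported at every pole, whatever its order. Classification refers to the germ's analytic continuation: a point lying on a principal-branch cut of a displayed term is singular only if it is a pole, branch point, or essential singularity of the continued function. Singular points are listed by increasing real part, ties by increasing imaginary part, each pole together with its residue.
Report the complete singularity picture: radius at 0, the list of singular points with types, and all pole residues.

Denominator factor (γ + 11): pole of order 1 at -11, modulus 11.
Denominator factor (γ + 1)^2: pole of order 2 at -1, modulus 1.
The radius of convergence is the smallest modulus among the singular points: 1.
At the order-1 pole -11 set g(γ) = (γ - (-11))*f(γ) = (-24*γ/23 - 13/28)/(γ + 1)**2.
Simple pole: residue = g(a) at a = -11, which is 7093/64400.
At the order-2 pole -1 set g(γ) = (γ - (-1))^2*f(γ) = (-24*γ/23 - 13/28)/(γ + 11).
Order-2 pole: residue = g'(a); g'(-1) = -7093/64400, so the residue is -7093/64400.
List the singular points by increasing real part (a conjugate pair: the negative imaginary part first).

Radius of convergence at 0: 1.
At -11: a pole of order 1; residue 7093/64400.
At -1: a pole of order 2; residue -7093/64400.


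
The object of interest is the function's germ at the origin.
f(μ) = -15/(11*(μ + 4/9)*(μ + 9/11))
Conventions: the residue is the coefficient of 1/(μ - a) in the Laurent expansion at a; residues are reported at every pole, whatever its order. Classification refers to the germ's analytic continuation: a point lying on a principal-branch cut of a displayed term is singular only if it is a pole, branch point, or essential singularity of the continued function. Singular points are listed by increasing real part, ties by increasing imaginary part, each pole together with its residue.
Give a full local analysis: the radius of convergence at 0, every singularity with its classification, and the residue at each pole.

Radius of convergence at 0: 4/9.
At -9/11: a pole of order 1; residue 135/37.
At -4/9: a pole of order 1; residue -135/37.

Denominator factor (μ + 4/9): pole of order 1 at -4/9, modulus 4/9.
Denominator factor (μ + 9/11): pole of order 1 at -9/11, modulus 9/11.
The radius of convergence is the smallest modulus among the singular points: 4/9.
At the order-1 pole -9/11 set g(μ) = (μ - (-9/11))*f(μ) = -15/(11*(μ + 4/9)).
Simple pole: residue = g(a) at a = -9/11, which is 135/37.
At the order-1 pole -4/9 set g(μ) = (μ - (-4/9))*f(μ) = -15/(11*(μ + 9/11)).
Simple pole: residue = g(a) at a = -4/9, which is -135/37.
List the singular points by increasing real part (a conjugate pair: the negative imaginary part first).


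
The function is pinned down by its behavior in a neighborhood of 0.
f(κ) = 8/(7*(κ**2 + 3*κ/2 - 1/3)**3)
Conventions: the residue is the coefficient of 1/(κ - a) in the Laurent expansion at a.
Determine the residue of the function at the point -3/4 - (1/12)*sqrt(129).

The factor κ**2 + 3*κ/2 - 1/3 splits as (κ - a)(κ - a') with a = -3/4 - (1/12)*sqrt(129), a' = -3/4 + (1/12)*sqrt(129). At the order-3 pole a set g(κ) = (κ - a)^3*f(κ) = [8/7] / (κ - a')^3.
Order-3 pole: residue = g''(a)/2; g''(-3/4 - (1/12)*sqrt(129)) = -(27648/556549)*sqrt(129), so the residue is -(13824/556549)*sqrt(129).

The residue is -(13824/556549)*sqrt(129).


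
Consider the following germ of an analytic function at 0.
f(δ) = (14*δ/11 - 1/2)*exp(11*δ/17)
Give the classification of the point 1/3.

There is no denominator, hence no pole anywhere.
The factor exp(11*δ/17) is entire.
So the germ continues analytically to 1/3.

The point is a regular point.


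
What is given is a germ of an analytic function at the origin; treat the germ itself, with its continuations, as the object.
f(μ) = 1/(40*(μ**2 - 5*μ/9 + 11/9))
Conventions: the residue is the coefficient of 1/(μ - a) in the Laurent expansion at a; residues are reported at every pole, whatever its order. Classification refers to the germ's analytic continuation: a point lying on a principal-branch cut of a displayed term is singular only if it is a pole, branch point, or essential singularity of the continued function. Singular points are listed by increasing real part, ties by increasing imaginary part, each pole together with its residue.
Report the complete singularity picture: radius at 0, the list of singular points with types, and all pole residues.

Radius of convergence at 0: (1/3)*sqrt(11).
At (5/18) - ((1/18)*sqrt(371))*i: a pole of order 1; residue ((9/14840)*sqrt(371))*i.
At (5/18) + ((1/18)*sqrt(371))*i: a pole of order 1; residue -((9/14840)*sqrt(371))*i.


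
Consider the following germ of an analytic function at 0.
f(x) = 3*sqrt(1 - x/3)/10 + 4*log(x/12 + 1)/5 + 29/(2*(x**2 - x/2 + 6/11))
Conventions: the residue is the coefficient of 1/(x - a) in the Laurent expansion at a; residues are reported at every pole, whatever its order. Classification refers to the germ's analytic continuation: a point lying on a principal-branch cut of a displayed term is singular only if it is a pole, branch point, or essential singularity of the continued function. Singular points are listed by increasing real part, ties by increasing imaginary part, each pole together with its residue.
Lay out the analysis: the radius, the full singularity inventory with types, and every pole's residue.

Radius of convergence at 0: (1/11)*sqrt(66).
At -12: a logarithmic branch point.
At (1/4) - ((1/44)*sqrt(935))*i: a pole of order 1; residue ((29/85)*sqrt(935))*i.
At (1/4) + ((1/44)*sqrt(935))*i: a pole of order 1; residue -((29/85)*sqrt(935))*i.
At 3: an algebraic (square-root) branch point.

Denominator factor (x**2 - x/2 + 6/11): discriminant -85/44, complex-conjugate roots (1/4) + ((1/44)*sqrt(935))*i and (1/4) - ((1/44)*sqrt(935))*i; poles of order 1, moduli (1/11)*sqrt(66) and (1/11)*sqrt(66).
Branch term (3/10)*sqrt(1 - x/(3)): its argument vanishes at x = 3, a square-root branch point, modulus 3.
Branch term (4/5)*log(1 - x/(-12)): its argument vanishes at x = -12, a logarithmic branch point, modulus 12.
The radius of convergence is the smallest modulus among the singular points: (1/11)*sqrt(66).
The branch terms are analytic at (1/4) - ((1/44)*sqrt(935))*i and contribute nothing to the residue; only the rational part matters.
The factor x**2 - x/2 + 6/11 splits as (x - a)(x - a') with a = (1/4) - ((1/44)*sqrt(935))*i, a' = (1/4) + ((1/44)*sqrt(935))*i. At the order-1 pole a set g(x) = (x - a)*(rational part) = [29/2] / (x - a').
Simple pole: residue = g(a) at a = (1/4) - ((1/44)*sqrt(935))*i, which is ((29/85)*sqrt(935))*i.
The branch terms are analytic at (1/4) + ((1/44)*sqrt(935))*i and contribute nothing to the residue; only the rational part matters.
The factor x**2 - x/2 + 6/11 splits as (x - a)(x - a') with a = (1/4) + ((1/44)*sqrt(935))*i, a' = (1/4) - ((1/44)*sqrt(935))*i. At the order-1 pole a set g(x) = (x - a)*(rational part) = [29/2] / (x - a').
Simple pole: residue = g(a) at a = (1/4) + ((1/44)*sqrt(935))*i, which is -((29/85)*sqrt(935))*i.
List the singular points by increasing real part (a conjugate pair: the negative imaginary part first).


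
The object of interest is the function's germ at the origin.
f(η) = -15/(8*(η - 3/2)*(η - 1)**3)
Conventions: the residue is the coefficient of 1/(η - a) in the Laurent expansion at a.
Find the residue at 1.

The residue is 15.

At the order-3 pole 1 set g(η) = (η - (1))^3*f(η) = -15/(8*(η - 3/2)).
Order-3 pole: residue = g''(a)/2; g''(1) = 30, so the residue is 15.


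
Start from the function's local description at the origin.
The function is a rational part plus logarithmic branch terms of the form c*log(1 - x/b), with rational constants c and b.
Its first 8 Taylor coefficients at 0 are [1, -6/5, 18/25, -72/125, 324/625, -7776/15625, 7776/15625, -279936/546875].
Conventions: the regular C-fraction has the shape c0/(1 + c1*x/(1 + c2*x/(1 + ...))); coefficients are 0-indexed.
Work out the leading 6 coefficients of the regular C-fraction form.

Taylor coefficients (read off): a_0 = 1, a_1 = -6/5, a_2 = 18/25, a_3 = -72/125, a_4 = 324/625, a_5 = -7776/15625.
c0 = a_0 = 1. Peel one level at a time: if S = 1 + c*x/S' with S'(0) = 1, then c is the x-coefficient of S and S' = c*x/(S - 1).
S_1 = c0/f = 1 + (6/5)*x + (18/25)*x^2 + ...; c1 = 6/5.
S_2 = c1*x/(S_1 - 1) = 1 + (-3/5)*x + (-3/25)*x^2 + ...; c2 = -3/5.
S_3 = c2*x/(S_2 - 1) = 1 + (-1/5)*x + (4/25)*x^2 + ...; c3 = -1/5.
S_4 = c3*x/(S_3 - 1) = 1 + (4/5)*x + (-12/125)*x^2 + ...; c4 = 4/5.
S_5 = c4*x/(S_4 - 1) = 1 + (3/25)*x + ...; c5 = 3/25.

The regular C-fraction coefficients are [1, 6/5, -3/5, -1/5, 4/5, 3/25].


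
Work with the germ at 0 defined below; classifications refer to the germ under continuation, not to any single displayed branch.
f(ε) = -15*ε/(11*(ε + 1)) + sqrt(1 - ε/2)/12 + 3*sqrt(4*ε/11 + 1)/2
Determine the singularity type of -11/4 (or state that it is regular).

The term (3/2)*sqrt(1 - ε/(-11/4)) has argument 1 - -11/4/(-11/4) = 0 at -11/4: a square-root (algebraic, two-sheeted) branch point; the remaining terms are analytic or single-valued there.

The point is an algebraic (square-root) branch point.


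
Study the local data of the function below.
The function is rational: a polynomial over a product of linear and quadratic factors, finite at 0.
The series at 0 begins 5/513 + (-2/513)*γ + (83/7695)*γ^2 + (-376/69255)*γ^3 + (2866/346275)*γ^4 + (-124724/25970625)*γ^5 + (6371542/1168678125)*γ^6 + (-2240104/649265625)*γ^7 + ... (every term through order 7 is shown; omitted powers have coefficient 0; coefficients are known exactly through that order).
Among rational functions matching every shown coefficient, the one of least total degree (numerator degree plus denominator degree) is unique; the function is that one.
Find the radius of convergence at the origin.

No rational of total degree below 6 reproduces all 8 coefficients; solving the [0/6] Pade equations on them gives f(γ) = -5/(19*(γ**2 - 2*γ/5 - 3)**3), whose expansion matches every shown term.
Denominator factor (γ**2 - 2*γ/5 - 3)^3: discriminant 304/25, real irrational roots 1/5 + (2/5)*sqrt(19) and 1/5 - (2/5)*sqrt(19); poles of order 3, moduli 1/5 + (2/5)*sqrt(19) and -1/5 + (2/5)*sqrt(19).
The radius of convergence is the smallest modulus among the singular points: -1/5 + (2/5)*sqrt(19).

The radius of convergence is -1/5 + (2/5)*sqrt(19).


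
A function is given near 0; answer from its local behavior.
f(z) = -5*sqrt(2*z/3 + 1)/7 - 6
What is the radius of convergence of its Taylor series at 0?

The radius of convergence is 3/2.

Branch term (-5/7)*sqrt(1 - z/(-3/2)): its argument vanishes at z = -3/2, a square-root branch point, modulus 3/2.
The radius of convergence is the smallest modulus among the singular points: 3/2.


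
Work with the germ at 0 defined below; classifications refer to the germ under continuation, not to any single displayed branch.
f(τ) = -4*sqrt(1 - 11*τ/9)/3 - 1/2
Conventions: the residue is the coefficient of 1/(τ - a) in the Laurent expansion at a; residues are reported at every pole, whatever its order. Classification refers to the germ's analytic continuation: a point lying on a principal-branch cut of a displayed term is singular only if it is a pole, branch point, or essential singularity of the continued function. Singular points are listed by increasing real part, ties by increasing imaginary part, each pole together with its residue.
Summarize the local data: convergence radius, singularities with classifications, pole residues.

Radius of convergence at 0: 9/11.
At 9/11: an algebraic (square-root) branch point.

Branch term (-4/3)*sqrt(1 - τ/(9/11)): its argument vanishes at τ = 9/11, a square-root branch point, modulus 9/11.
The radius of convergence is the smallest modulus among the singular points: 9/11.
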